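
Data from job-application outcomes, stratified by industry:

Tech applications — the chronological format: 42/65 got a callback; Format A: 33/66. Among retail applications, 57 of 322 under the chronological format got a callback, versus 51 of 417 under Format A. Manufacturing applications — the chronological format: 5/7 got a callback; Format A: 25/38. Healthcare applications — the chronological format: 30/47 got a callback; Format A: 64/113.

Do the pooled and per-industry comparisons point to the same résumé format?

Tech: the chronological format 42/65 = 64.6%, Format A 33/66 = 50.0% → the chronological format
Retail: the chronological format 57/322 = 17.7%, Format A 51/417 = 12.2% → the chronological format
Manufacturing: the chronological format 5/7 = 71.4%, Format A 25/38 = 65.8% → the chronological format
Healthcare: the chronological format 30/47 = 63.8%, Format A 64/113 = 56.6% → the chronological format
Overall: the chronological format 134/441 = 30.4%, Format A 173/634 = 27.3% → the chronological format
The chronological format wins overall and in every industry group — no reversal.

Yes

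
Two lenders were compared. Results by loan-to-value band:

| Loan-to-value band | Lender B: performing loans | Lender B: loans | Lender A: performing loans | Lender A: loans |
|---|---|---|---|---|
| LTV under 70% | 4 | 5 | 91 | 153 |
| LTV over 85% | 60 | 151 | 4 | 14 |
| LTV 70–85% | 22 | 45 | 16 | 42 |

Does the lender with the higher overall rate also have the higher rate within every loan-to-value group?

LTV under 70%: Lender B 4/5 = 80.0%, Lender A 91/153 = 59.5% → Lender B
LTV over 85%: Lender B 60/151 = 39.7%, Lender A 4/14 = 28.6% → Lender B
LTV 70–85%: Lender B 22/45 = 48.9%, Lender A 16/42 = 38.1% → Lender B
Overall: Lender B 86/201 = 42.8%, Lender A 111/209 = 53.1% → Lender A
Lender B wins each loan-to-value group but Lender A wins overall — the comparison reverses. Lender B's loans skew toward LTV over 85%, which has a lower base rate.

No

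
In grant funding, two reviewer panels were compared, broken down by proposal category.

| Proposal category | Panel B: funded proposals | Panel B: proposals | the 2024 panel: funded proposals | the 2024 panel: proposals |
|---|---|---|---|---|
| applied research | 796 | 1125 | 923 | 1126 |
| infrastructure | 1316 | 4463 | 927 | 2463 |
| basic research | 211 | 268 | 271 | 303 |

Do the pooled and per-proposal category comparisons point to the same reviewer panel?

Yes

Applied research: Panel B 796/1125 = 70.8%, the 2024 panel 923/1126 = 82.0% → the 2024 panel
Infrastructure: Panel B 1316/4463 = 29.5%, the 2024 panel 927/2463 = 37.6% → the 2024 panel
Basic research: Panel B 211/268 = 78.7%, the 2024 panel 271/303 = 89.4% → the 2024 panel
Overall: Panel B 2323/5856 = 39.7%, the 2024 panel 2121/3892 = 54.5% → the 2024 panel
The 2024 panel wins overall and in every proposal group — no reversal.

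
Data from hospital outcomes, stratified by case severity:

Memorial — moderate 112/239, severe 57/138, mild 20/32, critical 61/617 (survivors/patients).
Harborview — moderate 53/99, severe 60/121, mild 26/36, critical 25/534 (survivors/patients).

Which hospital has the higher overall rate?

Memorial

Moderate: Memorial 112/239 = 46.9%, Harborview 53/99 = 53.5% → Harborview
Severe: Memorial 57/138 = 41.3%, Harborview 60/121 = 49.6% → Harborview
Mild: Memorial 20/32 = 62.5%, Harborview 26/36 = 72.2% → Harborview
Critical: Memorial 61/617 = 9.9%, Harborview 25/534 = 4.7% → Memorial
Overall: Memorial 250/1026 = 24.4%, Harborview 164/790 = 20.8% → Memorial
(Neither sweeps every case group, but Memorial has the higher pooled rate.)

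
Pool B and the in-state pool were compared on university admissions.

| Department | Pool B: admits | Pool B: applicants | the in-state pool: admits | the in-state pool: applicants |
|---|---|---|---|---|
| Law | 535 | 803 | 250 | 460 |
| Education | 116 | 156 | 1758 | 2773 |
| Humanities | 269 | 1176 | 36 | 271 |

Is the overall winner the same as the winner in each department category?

Law: Pool B 535/803 = 66.6%, the in-state pool 250/460 = 54.3% → Pool B
Education: Pool B 116/156 = 74.4%, the in-state pool 1758/2773 = 63.4% → Pool B
Humanities: Pool B 269/1176 = 22.9%, the in-state pool 36/271 = 13.3% → Pool B
Overall: Pool B 920/2135 = 43.1%, the in-state pool 2044/3504 = 58.3% → the in-state pool
Pool B wins each department group but the in-state pool wins overall — the comparison reverses. Pool B's applicants skew toward Humanities, which has a lower base rate.

No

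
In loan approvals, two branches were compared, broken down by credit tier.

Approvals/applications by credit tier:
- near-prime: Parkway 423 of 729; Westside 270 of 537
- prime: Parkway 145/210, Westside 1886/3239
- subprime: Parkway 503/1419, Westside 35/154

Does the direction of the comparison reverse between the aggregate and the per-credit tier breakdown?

Near-prime: Parkway 423/729 = 58.0%, Westside 270/537 = 50.3% → Parkway
Prime: Parkway 145/210 = 69.0%, Westside 1886/3239 = 58.2% → Parkway
Subprime: Parkway 503/1419 = 35.4%, Westside 35/154 = 22.7% → Parkway
Overall: Parkway 1071/2358 = 45.4%, Westside 2191/3930 = 55.8% → Westside
Parkway wins each credit group but Westside wins overall — the comparison reverses. Parkway's applications skew toward subprime, which has a lower base rate.

Yes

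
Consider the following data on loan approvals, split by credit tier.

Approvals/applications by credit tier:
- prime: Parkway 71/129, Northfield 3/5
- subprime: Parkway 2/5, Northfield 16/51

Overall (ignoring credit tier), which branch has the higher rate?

Parkway

Prime: Parkway 71/129 = 55.0%, Northfield 3/5 = 60.0% → Northfield
Subprime: Parkway 2/5 = 40.0%, Northfield 16/51 = 31.4% → Parkway
Overall: Parkway 73/134 = 54.5%, Northfield 19/56 = 33.9% → Parkway
(Neither sweeps every credit group, but Parkway has the higher pooled rate.)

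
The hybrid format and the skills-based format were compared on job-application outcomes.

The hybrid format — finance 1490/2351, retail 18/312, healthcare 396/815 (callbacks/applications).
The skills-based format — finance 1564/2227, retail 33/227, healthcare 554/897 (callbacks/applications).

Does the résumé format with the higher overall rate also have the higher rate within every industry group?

Yes

Finance: the hybrid format 1490/2351 = 63.4%, the skills-based format 1564/2227 = 70.2% → the skills-based format
Retail: the hybrid format 18/312 = 5.8%, the skills-based format 33/227 = 14.5% → the skills-based format
Healthcare: the hybrid format 396/815 = 48.6%, the skills-based format 554/897 = 61.8% → the skills-based format
Overall: the hybrid format 1904/3478 = 54.7%, the skills-based format 2151/3351 = 64.2% → the skills-based format
The skills-based format wins overall and in every industry group — no reversal.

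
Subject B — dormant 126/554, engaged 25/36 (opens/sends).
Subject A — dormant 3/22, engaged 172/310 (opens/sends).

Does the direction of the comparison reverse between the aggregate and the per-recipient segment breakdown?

Dormant: Subject B 126/554 = 22.7%, Subject A 3/22 = 13.6% → Subject B
Engaged: Subject B 25/36 = 69.4%, Subject A 172/310 = 55.5% → Subject B
Overall: Subject B 151/590 = 25.6%, Subject A 175/332 = 52.7% → Subject A
Subject B wins each recipient group but Subject A wins overall — the comparison reverses. Subject B's sends skew toward dormant, which has a lower base rate.

Yes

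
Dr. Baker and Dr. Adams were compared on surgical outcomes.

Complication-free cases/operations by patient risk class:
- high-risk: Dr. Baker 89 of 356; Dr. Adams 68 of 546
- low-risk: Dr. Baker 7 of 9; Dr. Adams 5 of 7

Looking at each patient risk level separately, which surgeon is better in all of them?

High-risk: Dr. Baker 89/356 = 25.0%, Dr. Adams 68/546 = 12.5% → Dr. Baker
Low-risk: Dr. Baker 7/9 = 77.8%, Dr. Adams 5/7 = 71.4% → Dr. Baker
Dr. Baker has the higher rate in both groups.

Dr. Baker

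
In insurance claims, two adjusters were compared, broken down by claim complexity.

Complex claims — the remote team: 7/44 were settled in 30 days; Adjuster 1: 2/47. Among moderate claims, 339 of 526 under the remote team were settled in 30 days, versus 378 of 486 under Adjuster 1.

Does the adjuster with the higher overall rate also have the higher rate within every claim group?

No

Complex: the remote team 7/44 = 15.9%, Adjuster 1 2/47 = 4.3% → the remote team
Moderate: the remote team 339/526 = 64.4%, Adjuster 1 378/486 = 77.8% → Adjuster 1
Overall: the remote team 346/570 = 60.7%, Adjuster 1 380/533 = 71.3% → Adjuster 1
Neither sweeps: the remote team wins 1 of 2 groups, Adjuster 1 wins 1. Adjuster 1 wins overall but not every group — no Simpson reversal.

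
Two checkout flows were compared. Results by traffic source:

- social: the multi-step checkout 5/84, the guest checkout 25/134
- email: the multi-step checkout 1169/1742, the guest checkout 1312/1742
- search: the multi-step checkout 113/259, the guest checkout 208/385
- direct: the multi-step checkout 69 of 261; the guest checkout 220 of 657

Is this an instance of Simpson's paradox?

No

Social: the multi-step checkout 5/84 = 6.0%, the guest checkout 25/134 = 18.7% → the guest checkout
Email: the multi-step checkout 1169/1742 = 67.1%, the guest checkout 1312/1742 = 75.3% → the guest checkout
Search: the multi-step checkout 113/259 = 43.6%, the guest checkout 208/385 = 54.0% → the guest checkout
Direct: the multi-step checkout 69/261 = 26.4%, the guest checkout 220/657 = 33.5% → the guest checkout
Overall: the multi-step checkout 1356/2346 = 57.8%, the guest checkout 1765/2918 = 60.5% → the guest checkout
The guest checkout wins overall and in every traffic group — no reversal.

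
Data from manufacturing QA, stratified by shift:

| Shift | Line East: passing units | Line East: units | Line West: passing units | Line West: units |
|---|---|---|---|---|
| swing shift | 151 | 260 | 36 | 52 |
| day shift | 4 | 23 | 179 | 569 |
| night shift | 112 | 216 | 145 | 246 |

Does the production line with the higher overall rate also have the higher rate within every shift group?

No

Swing shift: Line East 151/260 = 58.1%, Line West 36/52 = 69.2% → Line West
Day shift: Line East 4/23 = 17.4%, Line West 179/569 = 31.5% → Line West
Night shift: Line East 112/216 = 51.9%, Line West 145/246 = 58.9% → Line West
Overall: Line East 267/499 = 53.5%, Line West 360/867 = 41.5% → Line East
Line West wins each shift group but Line East wins overall — the comparison reverses. Line West's units skew toward day shift, which has a lower base rate.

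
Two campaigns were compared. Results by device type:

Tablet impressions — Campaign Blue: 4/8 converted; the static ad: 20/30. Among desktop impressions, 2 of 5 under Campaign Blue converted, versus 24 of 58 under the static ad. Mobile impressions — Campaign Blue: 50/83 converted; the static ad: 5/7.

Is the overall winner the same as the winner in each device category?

Tablet: Campaign Blue 4/8 = 50.0%, the static ad 20/30 = 66.7% → the static ad
Desktop: Campaign Blue 2/5 = 40.0%, the static ad 24/58 = 41.4% → the static ad
Mobile: Campaign Blue 50/83 = 60.2%, the static ad 5/7 = 71.4% → the static ad
Overall: Campaign Blue 56/96 = 58.3%, the static ad 49/95 = 51.6% → Campaign Blue
The static ad wins each device group but Campaign Blue wins overall — the comparison reverses. The static ad's impressions skew toward desktop, which has a lower base rate.

No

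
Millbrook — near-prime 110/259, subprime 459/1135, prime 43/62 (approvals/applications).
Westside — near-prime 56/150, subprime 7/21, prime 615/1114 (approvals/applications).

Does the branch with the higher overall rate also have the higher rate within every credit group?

No

Near-prime: Millbrook 110/259 = 42.5%, Westside 56/150 = 37.3% → Millbrook
Subprime: Millbrook 459/1135 = 40.4%, Westside 7/21 = 33.3% → Millbrook
Prime: Millbrook 43/62 = 69.4%, Westside 615/1114 = 55.2% → Millbrook
Overall: Millbrook 612/1456 = 42.0%, Westside 678/1285 = 52.8% → Westside
Millbrook wins each credit group but Westside wins overall — the comparison reverses. Millbrook's applications skew toward subprime, which has a lower base rate.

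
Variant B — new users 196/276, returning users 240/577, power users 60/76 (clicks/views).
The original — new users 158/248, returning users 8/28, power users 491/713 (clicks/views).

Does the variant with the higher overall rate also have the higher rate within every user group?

No

New users: Variant B 196/276 = 71.0%, the original 158/248 = 63.7% → Variant B
Returning users: Variant B 240/577 = 41.6%, the original 8/28 = 28.6% → Variant B
Power users: Variant B 60/76 = 78.9%, the original 491/713 = 68.9% → Variant B
Overall: Variant B 496/929 = 53.4%, the original 657/989 = 66.4% → the original
Variant B wins each user group but the original wins overall — the comparison reverses. Variant B's views skew toward returning users, which has a lower base rate.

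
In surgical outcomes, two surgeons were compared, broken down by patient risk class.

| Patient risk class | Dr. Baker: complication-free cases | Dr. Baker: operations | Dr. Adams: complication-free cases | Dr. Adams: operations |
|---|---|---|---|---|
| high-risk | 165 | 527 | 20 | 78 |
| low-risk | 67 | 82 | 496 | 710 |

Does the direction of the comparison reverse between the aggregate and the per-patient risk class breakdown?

Yes

High-risk: Dr. Baker 165/527 = 31.3%, Dr. Adams 20/78 = 25.6% → Dr. Baker
Low-risk: Dr. Baker 67/82 = 81.7%, Dr. Adams 496/710 = 69.9% → Dr. Baker
Overall: Dr. Baker 232/609 = 38.1%, Dr. Adams 516/788 = 65.5% → Dr. Adams
Dr. Baker wins each patient risk group but Dr. Adams wins overall — the comparison reverses. Dr. Baker's operations skew toward high-risk, which has a lower base rate.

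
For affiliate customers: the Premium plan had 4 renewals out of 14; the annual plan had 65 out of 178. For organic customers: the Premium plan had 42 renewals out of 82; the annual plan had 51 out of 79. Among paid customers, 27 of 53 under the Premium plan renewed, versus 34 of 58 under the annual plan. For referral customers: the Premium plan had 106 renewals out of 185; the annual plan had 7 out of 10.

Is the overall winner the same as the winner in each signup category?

No

Affiliate: the Premium plan 4/14 = 28.6%, the annual plan 65/178 = 36.5% → the annual plan
Organic: the Premium plan 42/82 = 51.2%, the annual plan 51/79 = 64.6% → the annual plan
Paid: the Premium plan 27/53 = 50.9%, the annual plan 34/58 = 58.6% → the annual plan
Referral: the Premium plan 106/185 = 57.3%, the annual plan 7/10 = 70.0% → the annual plan
Overall: the Premium plan 179/334 = 53.6%, the annual plan 157/325 = 48.3% → the Premium plan
The annual plan wins each signup group but the Premium plan wins overall — the comparison reverses. The annual plan's customers skew toward affiliate, which has a lower base rate.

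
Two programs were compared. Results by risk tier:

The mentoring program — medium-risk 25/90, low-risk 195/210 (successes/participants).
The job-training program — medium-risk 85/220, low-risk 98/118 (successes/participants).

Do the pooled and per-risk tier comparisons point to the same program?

Medium-risk: the mentoring program 25/90 = 27.8%, the job-training program 85/220 = 38.6% → the job-training program
Low-risk: the mentoring program 195/210 = 92.9%, the job-training program 98/118 = 83.1% → the mentoring program
Overall: the mentoring program 220/300 = 73.3%, the job-training program 183/338 = 54.1% → the mentoring program
Neither sweeps: the mentoring program wins 1 of 2 groups, the job-training program wins 1. The mentoring program wins overall but not every group — no Simpson reversal.

No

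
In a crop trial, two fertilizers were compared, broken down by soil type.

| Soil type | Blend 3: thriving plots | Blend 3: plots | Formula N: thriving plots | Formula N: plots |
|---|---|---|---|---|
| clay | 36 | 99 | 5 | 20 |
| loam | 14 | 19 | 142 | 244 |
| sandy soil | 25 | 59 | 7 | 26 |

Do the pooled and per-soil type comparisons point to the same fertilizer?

No

Clay: Blend 3 36/99 = 36.4%, Formula N 5/20 = 25.0% → Blend 3
Loam: Blend 3 14/19 = 73.7%, Formula N 142/244 = 58.2% → Blend 3
Sandy soil: Blend 3 25/59 = 42.4%, Formula N 7/26 = 26.9% → Blend 3
Overall: Blend 3 75/177 = 42.4%, Formula N 154/290 = 53.1% → Formula N
Blend 3 wins each soil group but Formula N wins overall — the comparison reverses. Blend 3's plots skew toward clay, which has a lower base rate.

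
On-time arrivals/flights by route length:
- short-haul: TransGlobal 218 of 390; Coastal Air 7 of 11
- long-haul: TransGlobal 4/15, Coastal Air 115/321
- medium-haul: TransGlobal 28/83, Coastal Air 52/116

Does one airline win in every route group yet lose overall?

Yes

Short-haul: TransGlobal 218/390 = 55.9%, Coastal Air 7/11 = 63.6% → Coastal Air
Long-haul: TransGlobal 4/15 = 26.7%, Coastal Air 115/321 = 35.8% → Coastal Air
Medium-haul: TransGlobal 28/83 = 33.7%, Coastal Air 52/116 = 44.8% → Coastal Air
Overall: TransGlobal 250/488 = 51.2%, Coastal Air 174/448 = 38.8% → TransGlobal
Coastal Air wins each route group but TransGlobal wins overall — the comparison reverses. Coastal Air's flights skew toward long-haul, which has a lower base rate.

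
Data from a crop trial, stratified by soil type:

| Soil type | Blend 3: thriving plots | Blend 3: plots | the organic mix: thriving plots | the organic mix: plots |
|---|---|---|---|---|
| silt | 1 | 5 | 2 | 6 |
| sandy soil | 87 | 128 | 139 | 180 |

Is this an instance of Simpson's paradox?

Silt: Blend 3 1/5 = 20.0%, the organic mix 2/6 = 33.3% → the organic mix
Sandy soil: Blend 3 87/128 = 68.0%, the organic mix 139/180 = 77.2% → the organic mix
Overall: Blend 3 88/133 = 66.2%, the organic mix 141/186 = 75.8% → the organic mix
The organic mix wins overall and in every soil group — no reversal.

No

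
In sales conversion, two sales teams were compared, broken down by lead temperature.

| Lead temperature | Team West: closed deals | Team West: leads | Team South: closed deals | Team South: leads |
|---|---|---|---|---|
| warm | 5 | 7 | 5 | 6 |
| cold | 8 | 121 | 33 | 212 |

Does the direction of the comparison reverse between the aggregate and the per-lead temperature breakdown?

No

Warm: Team West 5/7 = 71.4%, Team South 5/6 = 83.3% → Team South
Cold: Team West 8/121 = 6.6%, Team South 33/212 = 15.6% → Team South
Overall: Team West 13/128 = 10.2%, Team South 38/218 = 17.4% → Team South
Team South wins overall and in every lead group — no reversal.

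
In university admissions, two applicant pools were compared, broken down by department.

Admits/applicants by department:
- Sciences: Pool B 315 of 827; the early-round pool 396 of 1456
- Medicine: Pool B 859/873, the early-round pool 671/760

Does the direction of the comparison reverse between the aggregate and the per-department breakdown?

No

Sciences: Pool B 315/827 = 38.1%, the early-round pool 396/1456 = 27.2% → Pool B
Medicine: Pool B 859/873 = 98.4%, the early-round pool 671/760 = 88.3% → Pool B
Overall: Pool B 1174/1700 = 69.1%, the early-round pool 1067/2216 = 48.1% → Pool B
Pool B wins overall and in every department group — no reversal.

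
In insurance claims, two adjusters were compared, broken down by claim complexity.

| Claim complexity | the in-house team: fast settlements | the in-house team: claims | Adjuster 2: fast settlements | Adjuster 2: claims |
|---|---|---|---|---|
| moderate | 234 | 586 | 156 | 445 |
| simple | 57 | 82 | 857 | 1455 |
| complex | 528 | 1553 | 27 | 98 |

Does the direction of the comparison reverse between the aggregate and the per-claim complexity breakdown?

Moderate: the in-house team 234/586 = 39.9%, Adjuster 2 156/445 = 35.1% → the in-house team
Simple: the in-house team 57/82 = 69.5%, Adjuster 2 857/1455 = 58.9% → the in-house team
Complex: the in-house team 528/1553 = 34.0%, Adjuster 2 27/98 = 27.6% → the in-house team
Overall: the in-house team 819/2221 = 36.9%, Adjuster 2 1040/1998 = 52.1% → Adjuster 2
The in-house team wins each claim group but Adjuster 2 wins overall — the comparison reverses. The in-house team's claims skew toward complex, which has a lower base rate.

Yes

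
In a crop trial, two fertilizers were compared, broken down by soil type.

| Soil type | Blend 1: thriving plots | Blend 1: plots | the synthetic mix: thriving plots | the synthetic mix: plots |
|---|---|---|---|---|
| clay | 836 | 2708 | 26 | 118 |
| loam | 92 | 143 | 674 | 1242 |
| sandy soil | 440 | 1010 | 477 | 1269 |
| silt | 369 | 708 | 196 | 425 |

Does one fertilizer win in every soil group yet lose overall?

Clay: Blend 1 836/2708 = 30.9%, the synthetic mix 26/118 = 22.0% → Blend 1
Loam: Blend 1 92/143 = 64.3%, the synthetic mix 674/1242 = 54.3% → Blend 1
Sandy soil: Blend 1 440/1010 = 43.6%, the synthetic mix 477/1269 = 37.6% → Blend 1
Silt: Blend 1 369/708 = 52.1%, the synthetic mix 196/425 = 46.1% → Blend 1
Overall: Blend 1 1737/4569 = 38.0%, the synthetic mix 1373/3054 = 45.0% → the synthetic mix
Blend 1 wins each soil group but the synthetic mix wins overall — the comparison reverses. Blend 1's plots skew toward clay, which has a lower base rate.

Yes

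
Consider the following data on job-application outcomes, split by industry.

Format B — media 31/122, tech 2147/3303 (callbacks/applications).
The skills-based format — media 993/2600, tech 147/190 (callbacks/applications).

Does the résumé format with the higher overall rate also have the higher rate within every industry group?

No

Media: Format B 31/122 = 25.4%, the skills-based format 993/2600 = 38.2% → the skills-based format
Tech: Format B 2147/3303 = 65.0%, the skills-based format 147/190 = 77.4% → the skills-based format
Overall: Format B 2178/3425 = 63.6%, the skills-based format 1140/2790 = 40.9% → Format B
The skills-based format wins each industry group but Format B wins overall — the comparison reverses. The skills-based format's applications skew toward media, which has a lower base rate.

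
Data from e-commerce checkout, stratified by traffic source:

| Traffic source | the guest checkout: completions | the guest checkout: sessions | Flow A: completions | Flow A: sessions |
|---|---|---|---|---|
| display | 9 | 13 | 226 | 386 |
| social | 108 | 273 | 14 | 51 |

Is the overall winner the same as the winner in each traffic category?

Display: the guest checkout 9/13 = 69.2%, Flow A 226/386 = 58.5% → the guest checkout
Social: the guest checkout 108/273 = 39.6%, Flow A 14/51 = 27.5% → the guest checkout
Overall: the guest checkout 117/286 = 40.9%, Flow A 240/437 = 54.9% → Flow A
The guest checkout wins each traffic group but Flow A wins overall — the comparison reverses. The guest checkout's sessions skew toward social, which has a lower base rate.

No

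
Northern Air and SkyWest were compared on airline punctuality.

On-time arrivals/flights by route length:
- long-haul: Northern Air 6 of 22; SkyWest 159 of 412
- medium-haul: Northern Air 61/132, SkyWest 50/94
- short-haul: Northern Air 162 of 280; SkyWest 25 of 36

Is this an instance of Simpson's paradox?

Long-haul: Northern Air 6/22 = 27.3%, SkyWest 159/412 = 38.6% → SkyWest
Medium-haul: Northern Air 61/132 = 46.2%, SkyWest 50/94 = 53.2% → SkyWest
Short-haul: Northern Air 162/280 = 57.9%, SkyWest 25/36 = 69.4% → SkyWest
Overall: Northern Air 229/434 = 52.8%, SkyWest 234/542 = 43.2% → Northern Air
SkyWest wins each route group but Northern Air wins overall — the comparison reverses. SkyWest's flights skew toward long-haul, which has a lower base rate.

Yes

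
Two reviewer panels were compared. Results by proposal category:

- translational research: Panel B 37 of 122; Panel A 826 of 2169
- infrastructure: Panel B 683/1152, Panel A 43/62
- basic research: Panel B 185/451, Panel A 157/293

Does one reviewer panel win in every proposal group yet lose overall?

Translational research: Panel B 37/122 = 30.3%, Panel A 826/2169 = 38.1% → Panel A
Infrastructure: Panel B 683/1152 = 59.3%, Panel A 43/62 = 69.4% → Panel A
Basic research: Panel B 185/451 = 41.0%, Panel A 157/293 = 53.6% → Panel A
Overall: Panel B 905/1725 = 52.5%, Panel A 1026/2524 = 40.6% → Panel B
Panel A wins each proposal group but Panel B wins overall — the comparison reverses. Panel A's proposals skew toward translational research, which has a lower base rate.

Yes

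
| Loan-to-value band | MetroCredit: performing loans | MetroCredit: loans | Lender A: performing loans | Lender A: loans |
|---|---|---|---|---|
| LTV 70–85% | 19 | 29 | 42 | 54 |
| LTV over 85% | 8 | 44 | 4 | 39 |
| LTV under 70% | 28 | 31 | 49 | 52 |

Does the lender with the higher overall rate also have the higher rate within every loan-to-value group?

No

LTV 70–85%: MetroCredit 19/29 = 65.5%, Lender A 42/54 = 77.8% → Lender A
LTV over 85%: MetroCredit 8/44 = 18.2%, Lender A 4/39 = 10.3% → MetroCredit
LTV under 70%: MetroCredit 28/31 = 90.3%, Lender A 49/52 = 94.2% → Lender A
Overall: MetroCredit 55/104 = 52.9%, Lender A 95/145 = 65.5% → Lender A
Neither sweeps: MetroCredit wins 1 of 3 groups, Lender A wins 2. Lender A wins overall but not every group — no Simpson reversal.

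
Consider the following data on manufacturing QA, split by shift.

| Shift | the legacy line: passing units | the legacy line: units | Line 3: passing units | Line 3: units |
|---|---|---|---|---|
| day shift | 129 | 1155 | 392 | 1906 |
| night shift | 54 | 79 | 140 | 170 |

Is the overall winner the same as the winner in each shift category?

Yes

Day shift: the legacy line 129/1155 = 11.2%, Line 3 392/1906 = 20.6% → Line 3
Night shift: the legacy line 54/79 = 68.4%, Line 3 140/170 = 82.4% → Line 3
Overall: the legacy line 183/1234 = 14.8%, Line 3 532/2076 = 25.6% → Line 3
Line 3 wins overall and in every shift group — no reversal.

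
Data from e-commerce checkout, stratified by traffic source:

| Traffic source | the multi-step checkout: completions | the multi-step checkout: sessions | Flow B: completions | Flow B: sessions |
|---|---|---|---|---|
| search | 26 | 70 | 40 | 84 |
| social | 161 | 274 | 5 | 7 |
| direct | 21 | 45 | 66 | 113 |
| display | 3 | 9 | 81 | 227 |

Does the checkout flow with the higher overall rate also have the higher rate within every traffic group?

No

Search: the multi-step checkout 26/70 = 37.1%, Flow B 40/84 = 47.6% → Flow B
Social: the multi-step checkout 161/274 = 58.8%, Flow B 5/7 = 71.4% → Flow B
Direct: the multi-step checkout 21/45 = 46.7%, Flow B 66/113 = 58.4% → Flow B
Display: the multi-step checkout 3/9 = 33.3%, Flow B 81/227 = 35.7% → Flow B
Overall: the multi-step checkout 211/398 = 53.0%, Flow B 192/431 = 44.5% → the multi-step checkout
Flow B wins each traffic group but the multi-step checkout wins overall — the comparison reverses. Flow B's sessions skew toward display, which has a lower base rate.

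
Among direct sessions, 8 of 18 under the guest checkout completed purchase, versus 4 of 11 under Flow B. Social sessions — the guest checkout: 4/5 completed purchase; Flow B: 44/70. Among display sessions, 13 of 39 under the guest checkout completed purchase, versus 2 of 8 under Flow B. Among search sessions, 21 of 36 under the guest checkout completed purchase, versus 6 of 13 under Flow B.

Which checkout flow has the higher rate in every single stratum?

Direct: the guest checkout 8/18 = 44.4%, Flow B 4/11 = 36.4% → the guest checkout
Social: the guest checkout 4/5 = 80.0%, Flow B 44/70 = 62.9% → the guest checkout
Display: the guest checkout 13/39 = 33.3%, Flow B 2/8 = 25.0% → the guest checkout
Search: the guest checkout 21/36 = 58.3%, Flow B 6/13 = 46.2% → the guest checkout
The guest checkout has the higher rate in all 4 groups.

the guest checkout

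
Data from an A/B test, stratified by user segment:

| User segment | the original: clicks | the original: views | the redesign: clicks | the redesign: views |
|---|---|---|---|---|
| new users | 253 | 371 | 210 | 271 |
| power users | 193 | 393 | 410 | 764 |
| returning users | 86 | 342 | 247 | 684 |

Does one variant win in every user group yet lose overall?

New users: the original 253/371 = 68.2%, the redesign 210/271 = 77.5% → the redesign
Power users: the original 193/393 = 49.1%, the redesign 410/764 = 53.7% → the redesign
Returning users: the original 86/342 = 25.1%, the redesign 247/684 = 36.1% → the redesign
Overall: the original 532/1106 = 48.1%, the redesign 867/1719 = 50.4% → the redesign
The redesign wins overall and in every user group — no reversal.

No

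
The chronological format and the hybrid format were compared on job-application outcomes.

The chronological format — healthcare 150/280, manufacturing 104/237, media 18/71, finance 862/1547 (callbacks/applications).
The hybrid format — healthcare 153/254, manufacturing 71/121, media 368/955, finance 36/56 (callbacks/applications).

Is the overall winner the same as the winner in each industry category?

Healthcare: the chronological format 150/280 = 53.6%, the hybrid format 153/254 = 60.2% → the hybrid format
Manufacturing: the chronological format 104/237 = 43.9%, the hybrid format 71/121 = 58.7% → the hybrid format
Media: the chronological format 18/71 = 25.4%, the hybrid format 368/955 = 38.5% → the hybrid format
Finance: the chronological format 862/1547 = 55.7%, the hybrid format 36/56 = 64.3% → the hybrid format
Overall: the chronological format 1134/2135 = 53.1%, the hybrid format 628/1386 = 45.3% → the chronological format
The hybrid format wins each industry group but the chronological format wins overall — the comparison reverses. The hybrid format's applications skew toward media, which has a lower base rate.

No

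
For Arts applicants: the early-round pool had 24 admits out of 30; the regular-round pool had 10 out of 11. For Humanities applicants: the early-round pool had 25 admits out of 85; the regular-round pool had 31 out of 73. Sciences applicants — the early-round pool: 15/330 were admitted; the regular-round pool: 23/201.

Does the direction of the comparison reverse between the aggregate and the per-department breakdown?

Arts: the early-round pool 24/30 = 80.0%, the regular-round pool 10/11 = 90.9% → the regular-round pool
Humanities: the early-round pool 25/85 = 29.4%, the regular-round pool 31/73 = 42.5% → the regular-round pool
Sciences: the early-round pool 15/330 = 4.5%, the regular-round pool 23/201 = 11.4% → the regular-round pool
Overall: the early-round pool 64/445 = 14.4%, the regular-round pool 64/285 = 22.5% → the regular-round pool
The regular-round pool wins overall and in every department group — no reversal.

No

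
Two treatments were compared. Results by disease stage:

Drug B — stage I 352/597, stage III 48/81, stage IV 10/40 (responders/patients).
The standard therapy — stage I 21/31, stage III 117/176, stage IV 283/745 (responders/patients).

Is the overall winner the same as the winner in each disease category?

Stage I: Drug B 352/597 = 59.0%, the standard therapy 21/31 = 67.7% → the standard therapy
Stage III: Drug B 48/81 = 59.3%, the standard therapy 117/176 = 66.5% → the standard therapy
Stage IV: Drug B 10/40 = 25.0%, the standard therapy 283/745 = 38.0% → the standard therapy
Overall: Drug B 410/718 = 57.1%, the standard therapy 421/952 = 44.2% → Drug B
The standard therapy wins each disease group but Drug B wins overall — the comparison reverses. The standard therapy's patients skew toward stage IV, which has a lower base rate.

No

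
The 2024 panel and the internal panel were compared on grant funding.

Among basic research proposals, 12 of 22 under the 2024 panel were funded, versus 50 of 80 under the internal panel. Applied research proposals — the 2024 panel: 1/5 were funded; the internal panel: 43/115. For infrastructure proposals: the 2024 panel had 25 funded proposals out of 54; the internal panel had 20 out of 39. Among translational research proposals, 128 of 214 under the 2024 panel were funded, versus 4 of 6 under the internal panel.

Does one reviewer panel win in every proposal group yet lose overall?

Yes

Basic research: the 2024 panel 12/22 = 54.5%, the internal panel 50/80 = 62.5% → the internal panel
Applied research: the 2024 panel 1/5 = 20.0%, the internal panel 43/115 = 37.4% → the internal panel
Infrastructure: the 2024 panel 25/54 = 46.3%, the internal panel 20/39 = 51.3% → the internal panel
Translational research: the 2024 panel 128/214 = 59.8%, the internal panel 4/6 = 66.7% → the internal panel
Overall: the 2024 panel 166/295 = 56.3%, the internal panel 117/240 = 48.8% → the 2024 panel
The internal panel wins each proposal group but the 2024 panel wins overall — the comparison reverses. The internal panel's proposals skew toward applied research, which has a lower base rate.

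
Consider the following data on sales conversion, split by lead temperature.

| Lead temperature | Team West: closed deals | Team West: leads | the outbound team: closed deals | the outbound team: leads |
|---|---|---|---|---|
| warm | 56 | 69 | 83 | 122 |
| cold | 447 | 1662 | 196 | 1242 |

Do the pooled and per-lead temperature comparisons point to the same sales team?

Yes

Warm: Team West 56/69 = 81.2%, the outbound team 83/122 = 68.0% → Team West
Cold: Team West 447/1662 = 26.9%, the outbound team 196/1242 = 15.8% → Team West
Overall: Team West 503/1731 = 29.1%, the outbound team 279/1364 = 20.5% → Team West
Team West wins overall and in every lead group — no reversal.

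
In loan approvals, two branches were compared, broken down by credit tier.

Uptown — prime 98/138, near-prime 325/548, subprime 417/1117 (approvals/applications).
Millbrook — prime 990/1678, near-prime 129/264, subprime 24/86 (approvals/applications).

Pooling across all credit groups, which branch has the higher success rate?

Millbrook

Prime: Uptown 98/138 = 71.0%, Millbrook 990/1678 = 59.0% → Uptown
Near-prime: Uptown 325/548 = 59.3%, Millbrook 129/264 = 48.9% → Uptown
Subprime: Uptown 417/1117 = 37.3%, Millbrook 24/86 = 27.9% → Uptown
Overall: Uptown 840/1803 = 46.6%, Millbrook 1143/2028 = 56.4% → Millbrook
(Uptown wins every credit group but Millbrook wins overall — Uptown's applications skew toward the low-rate subprime group.)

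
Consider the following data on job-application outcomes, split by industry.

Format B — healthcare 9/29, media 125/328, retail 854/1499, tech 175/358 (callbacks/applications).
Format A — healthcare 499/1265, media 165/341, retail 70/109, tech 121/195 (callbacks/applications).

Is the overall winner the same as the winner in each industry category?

Healthcare: Format B 9/29 = 31.0%, Format A 499/1265 = 39.4% → Format A
Media: Format B 125/328 = 38.1%, Format A 165/341 = 48.4% → Format A
Retail: Format B 854/1499 = 57.0%, Format A 70/109 = 64.2% → Format A
Tech: Format B 175/358 = 48.9%, Format A 121/195 = 62.1% → Format A
Overall: Format B 1163/2214 = 52.5%, Format A 855/1910 = 44.8% → Format B
Format A wins each industry group but Format B wins overall — the comparison reverses. Format A's applications skew toward healthcare, which has a lower base rate.

No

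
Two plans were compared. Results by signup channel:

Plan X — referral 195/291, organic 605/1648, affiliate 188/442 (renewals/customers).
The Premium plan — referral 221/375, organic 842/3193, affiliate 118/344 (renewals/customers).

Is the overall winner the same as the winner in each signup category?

Yes

Referral: Plan X 195/291 = 67.0%, the Premium plan 221/375 = 58.9% → Plan X
Organic: Plan X 605/1648 = 36.7%, the Premium plan 842/3193 = 26.4% → Plan X
Affiliate: Plan X 188/442 = 42.5%, the Premium plan 118/344 = 34.3% → Plan X
Overall: Plan X 988/2381 = 41.5%, the Premium plan 1181/3912 = 30.2% → Plan X
Plan X wins overall and in every signup group — no reversal.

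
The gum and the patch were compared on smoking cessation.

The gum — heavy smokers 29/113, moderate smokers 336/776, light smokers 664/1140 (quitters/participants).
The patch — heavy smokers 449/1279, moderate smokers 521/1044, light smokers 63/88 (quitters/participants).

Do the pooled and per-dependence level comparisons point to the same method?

No

Heavy smokers: the gum 29/113 = 25.7%, the patch 449/1279 = 35.1% → the patch
Moderate smokers: the gum 336/776 = 43.3%, the patch 521/1044 = 49.9% → the patch
Light smokers: the gum 664/1140 = 58.2%, the patch 63/88 = 71.6% → the patch
Overall: the gum 1029/2029 = 50.7%, the patch 1033/2411 = 42.8% → the gum
The patch wins each dependence group but the gum wins overall — the comparison reverses. The patch's participants skew toward heavy smokers, which has a lower base rate.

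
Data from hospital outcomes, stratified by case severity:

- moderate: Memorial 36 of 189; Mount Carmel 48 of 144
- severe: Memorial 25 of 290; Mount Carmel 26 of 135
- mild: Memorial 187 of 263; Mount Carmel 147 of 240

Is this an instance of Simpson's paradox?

No

Moderate: Memorial 36/189 = 19.0%, Mount Carmel 48/144 = 33.3% → Mount Carmel
Severe: Memorial 25/290 = 8.6%, Mount Carmel 26/135 = 19.3% → Mount Carmel
Mild: Memorial 187/263 = 71.1%, Mount Carmel 147/240 = 61.2% → Memorial
Overall: Memorial 248/742 = 33.4%, Mount Carmel 221/519 = 42.6% → Mount Carmel
Neither sweeps: Memorial wins 1 of 3 groups, Mount Carmel wins 2. Mount Carmel wins overall but not every group — no Simpson reversal.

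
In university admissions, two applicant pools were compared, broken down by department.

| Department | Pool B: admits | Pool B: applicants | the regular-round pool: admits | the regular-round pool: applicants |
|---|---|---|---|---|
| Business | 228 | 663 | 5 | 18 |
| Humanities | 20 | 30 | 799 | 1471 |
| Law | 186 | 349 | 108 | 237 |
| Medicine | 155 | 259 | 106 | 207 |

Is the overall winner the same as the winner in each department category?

No

Business: Pool B 228/663 = 34.4%, the regular-round pool 5/18 = 27.8% → Pool B
Humanities: Pool B 20/30 = 66.7%, the regular-round pool 799/1471 = 54.3% → Pool B
Law: Pool B 186/349 = 53.3%, the regular-round pool 108/237 = 45.6% → Pool B
Medicine: Pool B 155/259 = 59.8%, the regular-round pool 106/207 = 51.2% → Pool B
Overall: Pool B 589/1301 = 45.3%, the regular-round pool 1018/1933 = 52.7% → the regular-round pool
Pool B wins each department group but the regular-round pool wins overall — the comparison reverses. Pool B's applicants skew toward Business, which has a lower base rate.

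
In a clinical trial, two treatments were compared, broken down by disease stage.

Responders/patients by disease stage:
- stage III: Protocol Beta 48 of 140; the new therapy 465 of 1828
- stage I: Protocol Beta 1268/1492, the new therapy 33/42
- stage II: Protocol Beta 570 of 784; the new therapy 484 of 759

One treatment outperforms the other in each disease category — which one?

Protocol Beta

Stage III: Protocol Beta 48/140 = 34.3%, the new therapy 465/1828 = 25.4% → Protocol Beta
Stage I: Protocol Beta 1268/1492 = 85.0%, the new therapy 33/42 = 78.6% → Protocol Beta
Stage II: Protocol Beta 570/784 = 72.7%, the new therapy 484/759 = 63.8% → Protocol Beta
Protocol Beta has the higher rate in all 3 groups.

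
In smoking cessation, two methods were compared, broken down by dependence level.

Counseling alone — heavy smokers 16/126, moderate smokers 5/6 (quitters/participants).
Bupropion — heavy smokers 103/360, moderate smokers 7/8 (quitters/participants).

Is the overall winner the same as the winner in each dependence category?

Yes

Heavy smokers: counseling alone 16/126 = 12.7%, bupropion 103/360 = 28.6% → bupropion
Moderate smokers: counseling alone 5/6 = 83.3%, bupropion 7/8 = 87.5% → bupropion
Overall: counseling alone 21/132 = 15.9%, bupropion 110/368 = 29.9% → bupropion
Bupropion wins overall and in every dependence group — no reversal.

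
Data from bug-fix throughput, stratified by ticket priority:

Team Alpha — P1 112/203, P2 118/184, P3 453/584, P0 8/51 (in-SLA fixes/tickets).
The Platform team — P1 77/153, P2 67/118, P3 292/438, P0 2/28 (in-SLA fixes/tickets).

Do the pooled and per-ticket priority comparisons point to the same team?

Yes

P1: Team Alpha 112/203 = 55.2%, the Platform team 77/153 = 50.3% → Team Alpha
P2: Team Alpha 118/184 = 64.1%, the Platform team 67/118 = 56.8% → Team Alpha
P3: Team Alpha 453/584 = 77.6%, the Platform team 292/438 = 66.7% → Team Alpha
P0: Team Alpha 8/51 = 15.7%, the Platform team 2/28 = 7.1% → Team Alpha
Overall: Team Alpha 691/1022 = 67.6%, the Platform team 438/737 = 59.4% → Team Alpha
Team Alpha wins overall and in every ticket group — no reversal.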